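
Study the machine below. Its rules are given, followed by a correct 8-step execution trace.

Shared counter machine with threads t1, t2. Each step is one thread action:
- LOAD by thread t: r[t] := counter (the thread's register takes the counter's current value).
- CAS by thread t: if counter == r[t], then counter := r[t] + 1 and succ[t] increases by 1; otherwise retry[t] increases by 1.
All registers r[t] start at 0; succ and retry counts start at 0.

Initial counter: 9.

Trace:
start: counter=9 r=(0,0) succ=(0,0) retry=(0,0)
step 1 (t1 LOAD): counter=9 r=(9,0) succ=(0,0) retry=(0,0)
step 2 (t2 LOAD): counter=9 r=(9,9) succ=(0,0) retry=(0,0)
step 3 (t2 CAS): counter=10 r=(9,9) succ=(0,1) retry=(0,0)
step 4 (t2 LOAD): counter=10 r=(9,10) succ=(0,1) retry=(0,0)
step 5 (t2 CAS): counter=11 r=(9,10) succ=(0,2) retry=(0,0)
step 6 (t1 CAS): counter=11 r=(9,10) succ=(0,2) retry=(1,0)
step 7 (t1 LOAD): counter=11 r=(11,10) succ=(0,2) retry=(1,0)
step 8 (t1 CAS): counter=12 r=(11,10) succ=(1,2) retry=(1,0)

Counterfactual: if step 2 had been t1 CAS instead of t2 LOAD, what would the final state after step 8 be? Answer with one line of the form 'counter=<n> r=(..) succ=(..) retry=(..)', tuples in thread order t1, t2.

counter=12 r=(11,10) succ=(2,1) retry=(1,1)

(re-executing from step 2 with the substitution; state before step 2: counter=9 r=(9,0) succ=(0,0) retry=(0,0))
step 2 (t1 CAS): counter=10 r=(9,0) succ=(1,0) retry=(0,0)
step 3 (t2 CAS): counter=10 r=(9,0) succ=(1,0) retry=(0,1)
step 4 (t2 LOAD): counter=10 r=(9,10) succ=(1,0) retry=(0,1)
step 5 (t2 CAS): counter=11 r=(9,10) succ=(1,1) retry=(0,1)
step 6 (t1 CAS): counter=11 r=(9,10) succ=(1,1) retry=(1,1)
step 7 (t1 LOAD): counter=11 r=(11,10) succ=(1,1) retry=(1,1)
step 8 (t1 CAS): counter=12 r=(11,10) succ=(2,1) retry=(1,1)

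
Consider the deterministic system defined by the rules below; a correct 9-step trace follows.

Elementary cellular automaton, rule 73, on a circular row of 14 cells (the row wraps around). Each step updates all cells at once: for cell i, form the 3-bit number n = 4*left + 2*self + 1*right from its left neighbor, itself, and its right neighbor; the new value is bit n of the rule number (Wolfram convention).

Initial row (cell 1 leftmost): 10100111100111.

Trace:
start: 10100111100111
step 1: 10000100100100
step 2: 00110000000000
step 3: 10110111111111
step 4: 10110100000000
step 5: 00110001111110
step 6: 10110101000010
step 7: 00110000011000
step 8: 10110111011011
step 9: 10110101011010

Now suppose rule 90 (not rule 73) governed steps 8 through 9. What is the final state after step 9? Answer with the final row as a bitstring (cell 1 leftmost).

11001101100110

(re-executing steps 8..9 under rule 90; state before step 8: 00110000011000)
step 8: 01111000111100
step 9: 11001101100110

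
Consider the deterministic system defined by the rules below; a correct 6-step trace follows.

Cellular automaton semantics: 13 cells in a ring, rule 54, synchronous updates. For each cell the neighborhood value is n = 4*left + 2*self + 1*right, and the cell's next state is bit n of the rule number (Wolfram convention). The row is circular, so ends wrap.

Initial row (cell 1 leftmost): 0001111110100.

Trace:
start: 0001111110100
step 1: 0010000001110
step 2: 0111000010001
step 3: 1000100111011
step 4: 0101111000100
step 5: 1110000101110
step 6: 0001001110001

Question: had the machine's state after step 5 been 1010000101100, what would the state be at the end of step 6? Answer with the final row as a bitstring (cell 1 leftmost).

1111001110011

state after step 5 := 1010000101100
step 6: 1111001110011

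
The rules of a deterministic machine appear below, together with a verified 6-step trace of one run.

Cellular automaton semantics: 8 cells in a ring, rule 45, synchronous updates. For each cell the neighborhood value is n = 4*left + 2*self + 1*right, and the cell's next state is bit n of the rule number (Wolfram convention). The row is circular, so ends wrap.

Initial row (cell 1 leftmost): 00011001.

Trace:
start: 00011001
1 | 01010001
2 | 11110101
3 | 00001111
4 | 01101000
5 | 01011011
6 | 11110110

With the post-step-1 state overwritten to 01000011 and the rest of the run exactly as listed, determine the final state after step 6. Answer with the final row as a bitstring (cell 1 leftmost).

11110001

state after step 1 := 01000011
2 | 11011010
3 | 10110111
4 | 01101100
5 | 01011001
6 | 11110001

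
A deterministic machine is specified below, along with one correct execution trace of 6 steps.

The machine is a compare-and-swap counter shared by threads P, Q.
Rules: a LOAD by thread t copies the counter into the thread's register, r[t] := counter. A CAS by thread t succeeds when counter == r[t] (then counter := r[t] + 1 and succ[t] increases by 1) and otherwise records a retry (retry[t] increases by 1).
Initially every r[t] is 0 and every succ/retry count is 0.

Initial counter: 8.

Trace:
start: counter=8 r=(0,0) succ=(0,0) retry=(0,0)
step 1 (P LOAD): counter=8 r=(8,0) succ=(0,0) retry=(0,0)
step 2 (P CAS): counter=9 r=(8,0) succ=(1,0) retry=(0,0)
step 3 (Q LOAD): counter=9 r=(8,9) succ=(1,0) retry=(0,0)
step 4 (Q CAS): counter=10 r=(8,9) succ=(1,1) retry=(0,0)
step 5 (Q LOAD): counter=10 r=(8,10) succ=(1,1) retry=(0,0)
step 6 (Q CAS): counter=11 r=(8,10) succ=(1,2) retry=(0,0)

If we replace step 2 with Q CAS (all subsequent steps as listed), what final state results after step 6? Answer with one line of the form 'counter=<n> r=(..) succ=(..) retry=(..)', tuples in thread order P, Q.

(re-executing from step 2 with the substitution; state before step 2: counter=8 r=(8,0) succ=(0,0) retry=(0,0))
step 2 (Q CAS): counter=8 r=(8,0) succ=(0,0) retry=(0,1)
step 3 (Q LOAD): counter=8 r=(8,8) succ=(0,0) retry=(0,1)
step 4 (Q CAS): counter=9 r=(8,8) succ=(0,1) retry=(0,1)
step 5 (Q LOAD): counter=9 r=(8,9) succ=(0,1) retry=(0,1)
step 6 (Q CAS): counter=10 r=(8,9) succ=(0,2) retry=(0,1)

counter=10 r=(8,9) succ=(0,2) retry=(0,1)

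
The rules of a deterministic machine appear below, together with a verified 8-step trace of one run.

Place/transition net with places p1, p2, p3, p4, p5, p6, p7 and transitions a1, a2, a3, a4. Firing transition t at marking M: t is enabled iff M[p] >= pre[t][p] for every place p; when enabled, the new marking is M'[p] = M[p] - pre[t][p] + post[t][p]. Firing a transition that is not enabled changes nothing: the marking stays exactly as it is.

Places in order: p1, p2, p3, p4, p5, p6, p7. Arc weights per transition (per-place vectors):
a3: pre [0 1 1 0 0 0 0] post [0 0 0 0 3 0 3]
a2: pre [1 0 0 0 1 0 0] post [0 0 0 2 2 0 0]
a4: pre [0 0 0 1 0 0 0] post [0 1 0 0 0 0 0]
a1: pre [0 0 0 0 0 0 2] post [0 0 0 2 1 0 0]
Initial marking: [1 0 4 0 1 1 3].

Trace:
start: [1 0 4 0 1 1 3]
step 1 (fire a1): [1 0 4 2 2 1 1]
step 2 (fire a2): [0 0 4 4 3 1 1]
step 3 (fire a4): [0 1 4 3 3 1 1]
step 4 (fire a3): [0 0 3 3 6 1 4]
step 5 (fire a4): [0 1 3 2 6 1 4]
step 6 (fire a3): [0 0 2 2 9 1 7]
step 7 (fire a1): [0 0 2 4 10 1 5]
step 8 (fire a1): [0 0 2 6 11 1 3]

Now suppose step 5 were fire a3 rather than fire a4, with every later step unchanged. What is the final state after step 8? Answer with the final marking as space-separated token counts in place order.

0 0 3 7 8 1 0

(re-executing from step 5 with the substitution; state before step 5: [0 0 3 3 6 1 4])
step 5 (fire a3): [0 0 3 3 6 1 4]
step 6 (fire a3): [0 0 3 3 6 1 4]
step 7 (fire a1): [0 0 3 5 7 1 2]
step 8 (fire a1): [0 0 3 7 8 1 0]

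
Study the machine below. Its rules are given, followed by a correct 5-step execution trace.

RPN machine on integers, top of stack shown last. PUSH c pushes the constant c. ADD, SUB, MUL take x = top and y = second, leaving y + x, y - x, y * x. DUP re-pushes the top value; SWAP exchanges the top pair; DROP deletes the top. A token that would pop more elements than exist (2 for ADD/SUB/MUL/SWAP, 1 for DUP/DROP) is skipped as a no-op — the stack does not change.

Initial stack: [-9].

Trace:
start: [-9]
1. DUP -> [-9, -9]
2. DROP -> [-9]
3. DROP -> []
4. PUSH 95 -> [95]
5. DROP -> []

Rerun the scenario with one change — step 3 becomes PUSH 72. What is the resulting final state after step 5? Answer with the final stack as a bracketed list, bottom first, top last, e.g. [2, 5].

(re-executing from step 3 with the substitution; state before step 3: [-9])
3. PUSH 72 -> [-9, 72]
4. PUSH 95 -> [-9, 72, 95]
5. DROP -> [-9, 72]

[-9, 72]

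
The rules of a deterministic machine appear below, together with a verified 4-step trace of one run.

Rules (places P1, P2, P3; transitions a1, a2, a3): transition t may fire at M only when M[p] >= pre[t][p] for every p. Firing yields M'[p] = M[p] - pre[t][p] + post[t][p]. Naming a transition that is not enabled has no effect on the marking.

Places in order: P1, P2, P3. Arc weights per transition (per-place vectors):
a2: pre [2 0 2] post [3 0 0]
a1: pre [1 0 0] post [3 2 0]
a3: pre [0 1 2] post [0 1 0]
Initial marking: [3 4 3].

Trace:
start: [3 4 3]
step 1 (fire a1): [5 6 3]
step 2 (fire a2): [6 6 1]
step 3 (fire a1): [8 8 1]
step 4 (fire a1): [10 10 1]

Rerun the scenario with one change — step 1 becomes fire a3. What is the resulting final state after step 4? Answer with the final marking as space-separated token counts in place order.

(re-executing from step 1 with the substitution; state before step 1: [3 4 3])
step 1 (fire a3): [3 4 1]
step 2 (fire a2): [3 4 1]
step 3 (fire a1): [5 6 1]
step 4 (fire a1): [7 8 1]

7 8 1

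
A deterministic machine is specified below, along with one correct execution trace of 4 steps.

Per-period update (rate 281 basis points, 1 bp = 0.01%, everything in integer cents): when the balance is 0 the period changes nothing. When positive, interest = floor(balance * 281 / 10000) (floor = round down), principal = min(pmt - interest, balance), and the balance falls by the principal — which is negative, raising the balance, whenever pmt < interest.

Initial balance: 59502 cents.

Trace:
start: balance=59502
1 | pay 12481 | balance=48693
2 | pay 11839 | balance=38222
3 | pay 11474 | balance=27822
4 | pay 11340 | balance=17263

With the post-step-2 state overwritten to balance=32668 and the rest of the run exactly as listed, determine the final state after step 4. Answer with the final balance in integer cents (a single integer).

state after step 2 := balance=32668
3 | pay 11474 | balance=22111
4 | pay 11340 | balance=11392

11392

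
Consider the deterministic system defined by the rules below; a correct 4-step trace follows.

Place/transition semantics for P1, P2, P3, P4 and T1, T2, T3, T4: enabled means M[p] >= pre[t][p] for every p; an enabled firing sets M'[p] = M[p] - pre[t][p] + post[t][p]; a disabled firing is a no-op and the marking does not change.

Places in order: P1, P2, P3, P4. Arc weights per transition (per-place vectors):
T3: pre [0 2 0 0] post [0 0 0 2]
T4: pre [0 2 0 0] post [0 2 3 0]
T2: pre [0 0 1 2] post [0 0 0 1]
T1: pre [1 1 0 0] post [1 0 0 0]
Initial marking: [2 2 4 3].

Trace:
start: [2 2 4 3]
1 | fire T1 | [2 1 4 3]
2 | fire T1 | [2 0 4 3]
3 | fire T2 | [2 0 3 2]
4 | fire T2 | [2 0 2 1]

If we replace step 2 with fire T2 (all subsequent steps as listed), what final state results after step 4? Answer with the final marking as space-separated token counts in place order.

2 1 2 1

(re-executing from step 2 with the substitution; state before step 2: [2 1 4 3])
2 | fire T2 | [2 1 3 2]
3 | fire T2 | [2 1 2 1]
4 | fire T2 | [2 1 2 1]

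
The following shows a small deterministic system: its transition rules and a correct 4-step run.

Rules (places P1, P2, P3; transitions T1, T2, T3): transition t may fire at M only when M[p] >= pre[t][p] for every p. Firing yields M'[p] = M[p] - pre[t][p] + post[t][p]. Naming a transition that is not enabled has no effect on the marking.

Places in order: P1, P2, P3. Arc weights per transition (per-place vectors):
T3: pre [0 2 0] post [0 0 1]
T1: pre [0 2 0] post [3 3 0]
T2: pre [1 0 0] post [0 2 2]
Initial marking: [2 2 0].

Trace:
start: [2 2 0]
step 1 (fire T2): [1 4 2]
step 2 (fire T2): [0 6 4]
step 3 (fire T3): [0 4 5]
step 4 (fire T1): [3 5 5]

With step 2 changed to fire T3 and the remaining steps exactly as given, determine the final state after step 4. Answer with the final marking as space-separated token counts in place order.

1 0 4

(re-executing from step 2 with the substitution; state before step 2: [1 4 2])
step 2 (fire T3): [1 2 3]
step 3 (fire T3): [1 0 4]
step 4 (fire T1): [1 0 4]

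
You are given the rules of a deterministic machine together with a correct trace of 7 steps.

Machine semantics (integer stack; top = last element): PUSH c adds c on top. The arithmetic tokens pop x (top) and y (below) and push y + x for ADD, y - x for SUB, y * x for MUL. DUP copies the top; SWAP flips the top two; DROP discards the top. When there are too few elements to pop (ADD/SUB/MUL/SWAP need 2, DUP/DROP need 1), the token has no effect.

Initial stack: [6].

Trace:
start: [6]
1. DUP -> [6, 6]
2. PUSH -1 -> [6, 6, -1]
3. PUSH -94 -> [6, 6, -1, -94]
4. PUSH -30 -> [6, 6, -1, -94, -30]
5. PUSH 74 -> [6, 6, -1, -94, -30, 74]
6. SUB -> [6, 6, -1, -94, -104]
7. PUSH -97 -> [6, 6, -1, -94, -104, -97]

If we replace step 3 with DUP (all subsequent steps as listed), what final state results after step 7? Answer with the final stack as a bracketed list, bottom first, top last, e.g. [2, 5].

[6, 6, -1, -1, -104, -97]

(re-executing from step 3 with the substitution; state before step 3: [6, 6, -1])
3. DUP -> [6, 6, -1, -1]
4. PUSH -30 -> [6, 6, -1, -1, -30]
5. PUSH 74 -> [6, 6, -1, -1, -30, 74]
6. SUB -> [6, 6, -1, -1, -104]
7. PUSH -97 -> [6, 6, -1, -1, -104, -97]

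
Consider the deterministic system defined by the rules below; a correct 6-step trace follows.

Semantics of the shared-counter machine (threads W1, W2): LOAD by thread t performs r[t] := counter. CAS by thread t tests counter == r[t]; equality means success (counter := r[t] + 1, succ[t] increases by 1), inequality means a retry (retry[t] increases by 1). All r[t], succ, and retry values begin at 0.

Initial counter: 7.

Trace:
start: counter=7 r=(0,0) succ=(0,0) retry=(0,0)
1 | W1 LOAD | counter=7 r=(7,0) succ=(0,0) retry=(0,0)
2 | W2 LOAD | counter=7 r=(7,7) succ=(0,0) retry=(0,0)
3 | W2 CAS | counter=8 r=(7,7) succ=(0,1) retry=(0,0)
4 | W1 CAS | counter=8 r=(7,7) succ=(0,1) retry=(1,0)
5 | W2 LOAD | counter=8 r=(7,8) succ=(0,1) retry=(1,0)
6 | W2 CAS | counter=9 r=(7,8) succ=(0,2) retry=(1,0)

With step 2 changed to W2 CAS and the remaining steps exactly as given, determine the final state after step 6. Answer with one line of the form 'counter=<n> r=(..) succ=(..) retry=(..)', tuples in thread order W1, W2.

(re-executing from step 2 with the substitution; state before step 2: counter=7 r=(7,0) succ=(0,0) retry=(0,0))
2 | W2 CAS | counter=7 r=(7,0) succ=(0,0) retry=(0,1)
3 | W2 CAS | counter=7 r=(7,0) succ=(0,0) retry=(0,2)
4 | W1 CAS | counter=8 r=(7,0) succ=(1,0) retry=(0,2)
5 | W2 LOAD | counter=8 r=(7,8) succ=(1,0) retry=(0,2)
6 | W2 CAS | counter=9 r=(7,8) succ=(1,1) retry=(0,2)

counter=9 r=(7,8) succ=(1,1) retry=(0,2)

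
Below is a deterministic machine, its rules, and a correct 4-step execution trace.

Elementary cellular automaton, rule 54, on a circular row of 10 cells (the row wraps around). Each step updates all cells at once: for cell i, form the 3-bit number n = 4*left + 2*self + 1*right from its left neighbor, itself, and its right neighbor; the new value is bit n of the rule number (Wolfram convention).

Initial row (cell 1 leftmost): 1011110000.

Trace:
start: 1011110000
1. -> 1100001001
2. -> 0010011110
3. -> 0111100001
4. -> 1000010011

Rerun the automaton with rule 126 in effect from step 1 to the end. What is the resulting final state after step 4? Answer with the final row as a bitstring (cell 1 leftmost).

(re-executing steps 1..4 under rule 126; state before step 1: 1011110000)
1. -> 1110011001
2. -> 0011111111
3. -> 1110000001
4. -> 0011000011

0011000011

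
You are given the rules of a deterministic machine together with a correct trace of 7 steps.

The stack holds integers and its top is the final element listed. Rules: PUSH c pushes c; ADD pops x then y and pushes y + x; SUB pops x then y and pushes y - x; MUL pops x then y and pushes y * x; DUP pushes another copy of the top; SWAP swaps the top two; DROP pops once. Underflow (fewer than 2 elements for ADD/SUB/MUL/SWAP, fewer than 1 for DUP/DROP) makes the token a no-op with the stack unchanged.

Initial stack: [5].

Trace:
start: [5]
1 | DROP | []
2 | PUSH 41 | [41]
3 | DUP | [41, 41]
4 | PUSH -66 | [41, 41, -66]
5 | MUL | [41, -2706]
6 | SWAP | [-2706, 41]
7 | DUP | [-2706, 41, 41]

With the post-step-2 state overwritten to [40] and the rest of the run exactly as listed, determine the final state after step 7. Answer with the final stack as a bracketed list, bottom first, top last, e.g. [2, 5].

state after step 2 := [40]
3 | DUP | [40, 40]
4 | PUSH -66 | [40, 40, -66]
5 | MUL | [40, -2640]
6 | SWAP | [-2640, 40]
7 | DUP | [-2640, 40, 40]

[-2640, 40, 40]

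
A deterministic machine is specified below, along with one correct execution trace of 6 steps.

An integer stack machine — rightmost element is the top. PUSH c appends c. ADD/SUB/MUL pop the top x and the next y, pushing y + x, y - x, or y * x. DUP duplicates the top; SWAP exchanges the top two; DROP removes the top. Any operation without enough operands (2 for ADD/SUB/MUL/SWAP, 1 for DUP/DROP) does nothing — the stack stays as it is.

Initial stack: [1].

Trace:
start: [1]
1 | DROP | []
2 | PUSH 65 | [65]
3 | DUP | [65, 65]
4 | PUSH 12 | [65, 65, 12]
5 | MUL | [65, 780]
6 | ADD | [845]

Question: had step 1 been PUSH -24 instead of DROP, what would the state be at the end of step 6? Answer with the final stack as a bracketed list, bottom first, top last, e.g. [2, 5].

(re-executing from step 1 with the substitution; state before step 1: [1])
1 | PUSH -24 | [1, -24]
2 | PUSH 65 | [1, -24, 65]
3 | DUP | [1, -24, 65, 65]
4 | PUSH 12 | [1, -24, 65, 65, 12]
5 | MUL | [1, -24, 65, 780]
6 | ADD | [1, -24, 845]

[1, -24, 845]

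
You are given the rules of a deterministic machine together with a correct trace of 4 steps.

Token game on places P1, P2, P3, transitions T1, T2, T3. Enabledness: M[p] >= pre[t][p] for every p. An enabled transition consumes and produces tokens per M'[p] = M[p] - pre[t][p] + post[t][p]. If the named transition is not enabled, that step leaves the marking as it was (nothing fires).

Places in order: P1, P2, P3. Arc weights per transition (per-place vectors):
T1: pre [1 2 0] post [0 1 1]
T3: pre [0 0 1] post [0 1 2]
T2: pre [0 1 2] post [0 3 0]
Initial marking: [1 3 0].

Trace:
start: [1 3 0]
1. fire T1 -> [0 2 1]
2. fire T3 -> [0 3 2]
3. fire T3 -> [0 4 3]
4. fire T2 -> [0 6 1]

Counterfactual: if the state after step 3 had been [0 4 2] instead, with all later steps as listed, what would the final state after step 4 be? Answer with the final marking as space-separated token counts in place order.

0 6 0

state after step 3 := [0 4 2]
4. fire T2 -> [0 6 0]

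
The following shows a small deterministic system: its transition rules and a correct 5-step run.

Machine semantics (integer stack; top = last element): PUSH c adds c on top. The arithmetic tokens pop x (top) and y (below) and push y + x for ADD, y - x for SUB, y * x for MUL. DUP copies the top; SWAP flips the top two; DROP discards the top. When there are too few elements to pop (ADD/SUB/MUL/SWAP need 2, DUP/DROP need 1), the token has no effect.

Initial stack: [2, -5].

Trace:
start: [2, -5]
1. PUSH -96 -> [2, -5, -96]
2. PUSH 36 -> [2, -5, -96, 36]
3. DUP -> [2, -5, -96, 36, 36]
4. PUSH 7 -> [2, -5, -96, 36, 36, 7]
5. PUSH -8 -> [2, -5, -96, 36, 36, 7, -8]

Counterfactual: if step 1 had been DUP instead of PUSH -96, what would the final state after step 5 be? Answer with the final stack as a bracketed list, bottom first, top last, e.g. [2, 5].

(re-executing from step 1 with the substitution; state before step 1: [2, -5])
1. DUP -> [2, -5, -5]
2. PUSH 36 -> [2, -5, -5, 36]
3. DUP -> [2, -5, -5, 36, 36]
4. PUSH 7 -> [2, -5, -5, 36, 36, 7]
5. PUSH -8 -> [2, -5, -5, 36, 36, 7, -8]

[2, -5, -5, 36, 36, 7, -8]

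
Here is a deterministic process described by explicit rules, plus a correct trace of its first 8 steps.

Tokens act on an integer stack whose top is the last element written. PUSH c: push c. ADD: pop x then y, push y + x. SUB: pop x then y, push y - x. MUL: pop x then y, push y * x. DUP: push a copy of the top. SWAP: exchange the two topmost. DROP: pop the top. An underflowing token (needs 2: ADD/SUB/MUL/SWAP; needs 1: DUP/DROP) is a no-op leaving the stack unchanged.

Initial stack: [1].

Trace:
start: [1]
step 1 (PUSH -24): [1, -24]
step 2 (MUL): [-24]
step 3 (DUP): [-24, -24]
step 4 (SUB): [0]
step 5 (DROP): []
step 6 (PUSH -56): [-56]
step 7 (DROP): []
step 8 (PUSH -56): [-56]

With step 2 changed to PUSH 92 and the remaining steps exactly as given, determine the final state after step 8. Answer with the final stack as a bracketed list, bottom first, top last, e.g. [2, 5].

[1, -24, -56]

(re-executing from step 2 with the substitution; state before step 2: [1, -24])
step 2 (PUSH 92): [1, -24, 92]
step 3 (DUP): [1, -24, 92, 92]
step 4 (SUB): [1, -24, 0]
step 5 (DROP): [1, -24]
step 6 (PUSH -56): [1, -24, -56]
step 7 (DROP): [1, -24]
step 8 (PUSH -56): [1, -24, -56]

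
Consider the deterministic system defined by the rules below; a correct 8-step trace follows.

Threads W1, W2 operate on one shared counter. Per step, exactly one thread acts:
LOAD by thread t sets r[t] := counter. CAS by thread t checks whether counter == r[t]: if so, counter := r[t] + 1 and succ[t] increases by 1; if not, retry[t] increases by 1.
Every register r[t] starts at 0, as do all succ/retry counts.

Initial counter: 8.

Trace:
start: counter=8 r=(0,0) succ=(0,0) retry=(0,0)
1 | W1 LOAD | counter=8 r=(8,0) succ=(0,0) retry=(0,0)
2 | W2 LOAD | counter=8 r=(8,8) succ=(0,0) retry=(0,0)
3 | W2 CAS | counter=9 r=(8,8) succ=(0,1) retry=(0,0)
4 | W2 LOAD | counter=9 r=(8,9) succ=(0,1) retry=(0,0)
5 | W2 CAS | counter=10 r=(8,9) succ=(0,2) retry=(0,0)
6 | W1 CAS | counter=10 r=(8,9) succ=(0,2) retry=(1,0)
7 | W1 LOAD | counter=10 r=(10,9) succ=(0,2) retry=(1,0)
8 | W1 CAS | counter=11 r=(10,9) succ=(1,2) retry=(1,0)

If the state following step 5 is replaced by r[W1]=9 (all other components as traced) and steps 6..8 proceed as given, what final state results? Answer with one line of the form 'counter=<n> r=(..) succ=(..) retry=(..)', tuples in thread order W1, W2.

state after step 5 := counter=10 r=(9,9) succ=(0,2) retry=(0,0)
6 | W1 CAS | counter=10 r=(9,9) succ=(0,2) retry=(1,0)
7 | W1 LOAD | counter=10 r=(10,9) succ=(0,2) retry=(1,0)
8 | W1 CAS | counter=11 r=(10,9) succ=(1,2) retry=(1,0)

counter=11 r=(10,9) succ=(1,2) retry=(1,0)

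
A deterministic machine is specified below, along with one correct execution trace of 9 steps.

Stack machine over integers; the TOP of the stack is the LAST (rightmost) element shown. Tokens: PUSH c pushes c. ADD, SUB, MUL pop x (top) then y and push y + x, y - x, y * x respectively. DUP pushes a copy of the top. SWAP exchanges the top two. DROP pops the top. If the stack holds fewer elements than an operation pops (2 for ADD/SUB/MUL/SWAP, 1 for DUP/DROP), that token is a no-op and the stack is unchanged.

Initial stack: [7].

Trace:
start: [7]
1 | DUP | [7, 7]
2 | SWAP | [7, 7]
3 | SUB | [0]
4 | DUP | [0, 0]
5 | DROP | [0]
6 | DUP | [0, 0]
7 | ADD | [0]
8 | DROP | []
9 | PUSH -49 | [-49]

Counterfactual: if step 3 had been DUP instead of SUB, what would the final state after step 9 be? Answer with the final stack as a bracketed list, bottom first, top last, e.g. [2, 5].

(re-executing from step 3 with the substitution; state before step 3: [7, 7])
3 | DUP | [7, 7, 7]
4 | DUP | [7, 7, 7, 7]
5 | DROP | [7, 7, 7]
6 | DUP | [7, 7, 7, 7]
7 | ADD | [7, 7, 14]
8 | DROP | [7, 7]
9 | PUSH -49 | [7, 7, -49]

[7, 7, -49]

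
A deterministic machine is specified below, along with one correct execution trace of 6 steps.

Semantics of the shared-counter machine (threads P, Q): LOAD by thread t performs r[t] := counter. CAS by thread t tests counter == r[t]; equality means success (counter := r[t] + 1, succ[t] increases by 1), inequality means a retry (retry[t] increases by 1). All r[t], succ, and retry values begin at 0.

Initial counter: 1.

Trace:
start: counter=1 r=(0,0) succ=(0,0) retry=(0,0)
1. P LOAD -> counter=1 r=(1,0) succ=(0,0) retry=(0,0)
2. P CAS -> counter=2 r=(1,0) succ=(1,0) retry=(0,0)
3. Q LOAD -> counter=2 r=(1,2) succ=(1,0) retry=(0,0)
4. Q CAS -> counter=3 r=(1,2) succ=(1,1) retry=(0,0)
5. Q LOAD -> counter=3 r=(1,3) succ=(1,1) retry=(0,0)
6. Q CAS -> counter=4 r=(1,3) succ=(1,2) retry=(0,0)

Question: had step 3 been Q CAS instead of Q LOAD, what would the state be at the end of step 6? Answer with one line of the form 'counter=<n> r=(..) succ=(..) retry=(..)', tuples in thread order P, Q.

(re-executing from step 3 with the substitution; state before step 3: counter=2 r=(1,0) succ=(1,0) retry=(0,0))
3. Q CAS -> counter=2 r=(1,0) succ=(1,0) retry=(0,1)
4. Q CAS -> counter=2 r=(1,0) succ=(1,0) retry=(0,2)
5. Q LOAD -> counter=2 r=(1,2) succ=(1,0) retry=(0,2)
6. Q CAS -> counter=3 r=(1,2) succ=(1,1) retry=(0,2)

counter=3 r=(1,2) succ=(1,1) retry=(0,2)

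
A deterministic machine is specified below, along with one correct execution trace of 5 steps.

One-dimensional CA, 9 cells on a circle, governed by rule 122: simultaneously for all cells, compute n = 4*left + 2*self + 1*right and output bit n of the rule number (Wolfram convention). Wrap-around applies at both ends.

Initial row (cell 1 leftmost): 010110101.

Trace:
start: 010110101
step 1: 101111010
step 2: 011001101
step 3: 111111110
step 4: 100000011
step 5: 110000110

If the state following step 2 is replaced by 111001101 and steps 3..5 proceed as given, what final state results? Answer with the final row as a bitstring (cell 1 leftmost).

state after step 2 := 111001101
step 3: 001111111
step 4: 111000001
step 5: 001100011

001100011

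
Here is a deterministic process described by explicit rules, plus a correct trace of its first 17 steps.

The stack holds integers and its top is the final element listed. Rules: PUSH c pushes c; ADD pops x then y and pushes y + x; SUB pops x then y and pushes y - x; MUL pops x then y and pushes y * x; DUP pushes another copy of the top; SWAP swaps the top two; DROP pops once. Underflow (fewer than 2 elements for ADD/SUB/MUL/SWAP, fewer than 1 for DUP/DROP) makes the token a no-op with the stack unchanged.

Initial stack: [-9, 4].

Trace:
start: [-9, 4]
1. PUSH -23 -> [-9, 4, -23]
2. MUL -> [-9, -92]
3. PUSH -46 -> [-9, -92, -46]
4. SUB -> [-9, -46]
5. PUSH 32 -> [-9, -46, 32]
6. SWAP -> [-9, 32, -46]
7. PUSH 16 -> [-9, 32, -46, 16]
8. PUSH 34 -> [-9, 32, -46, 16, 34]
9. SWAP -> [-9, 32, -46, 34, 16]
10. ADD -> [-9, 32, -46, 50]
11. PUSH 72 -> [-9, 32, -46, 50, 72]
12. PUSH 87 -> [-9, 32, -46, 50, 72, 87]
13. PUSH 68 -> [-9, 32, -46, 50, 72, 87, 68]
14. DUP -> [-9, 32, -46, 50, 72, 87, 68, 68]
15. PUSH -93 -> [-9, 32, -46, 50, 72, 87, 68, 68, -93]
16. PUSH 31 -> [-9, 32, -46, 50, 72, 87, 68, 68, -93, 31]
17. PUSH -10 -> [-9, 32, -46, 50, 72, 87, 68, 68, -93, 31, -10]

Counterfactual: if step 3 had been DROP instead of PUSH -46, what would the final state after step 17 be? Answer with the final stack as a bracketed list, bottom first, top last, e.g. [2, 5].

(re-executing from step 3 with the substitution; state before step 3: [-9, -92])
3. DROP -> [-9]
4. SUB -> [-9]
5. PUSH 32 -> [-9, 32]
6. SWAP -> [32, -9]
7. PUSH 16 -> [32, -9, 16]
8. PUSH 34 -> [32, -9, 16, 34]
9. SWAP -> [32, -9, 34, 16]
10. ADD -> [32, -9, 50]
11. PUSH 72 -> [32, -9, 50, 72]
12. PUSH 87 -> [32, -9, 50, 72, 87]
13. PUSH 68 -> [32, -9, 50, 72, 87, 68]
14. DUP -> [32, -9, 50, 72, 87, 68, 68]
15. PUSH -93 -> [32, -9, 50, 72, 87, 68, 68, -93]
16. PUSH 31 -> [32, -9, 50, 72, 87, 68, 68, -93, 31]
17. PUSH -10 -> [32, -9, 50, 72, 87, 68, 68, -93, 31, -10]

[32, -9, 50, 72, 87, 68, 68, -93, 31, -10]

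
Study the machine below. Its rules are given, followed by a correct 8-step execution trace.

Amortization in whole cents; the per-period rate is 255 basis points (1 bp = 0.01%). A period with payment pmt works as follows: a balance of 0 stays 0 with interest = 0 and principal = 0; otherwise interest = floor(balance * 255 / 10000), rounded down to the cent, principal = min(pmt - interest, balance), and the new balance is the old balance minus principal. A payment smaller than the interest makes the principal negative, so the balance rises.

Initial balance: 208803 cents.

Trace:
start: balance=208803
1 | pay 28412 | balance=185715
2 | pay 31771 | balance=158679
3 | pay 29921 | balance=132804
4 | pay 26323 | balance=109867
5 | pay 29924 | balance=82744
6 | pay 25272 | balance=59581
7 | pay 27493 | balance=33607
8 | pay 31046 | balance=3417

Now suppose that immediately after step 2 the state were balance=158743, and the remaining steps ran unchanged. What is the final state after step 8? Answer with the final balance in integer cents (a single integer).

state after step 2 := balance=158743
3 | pay 29921 | balance=132869
4 | pay 26323 | balance=109934
5 | pay 29924 | balance=82813
6 | pay 25272 | balance=59652
7 | pay 27493 | balance=33680
8 | pay 31046 | balance=3492

3492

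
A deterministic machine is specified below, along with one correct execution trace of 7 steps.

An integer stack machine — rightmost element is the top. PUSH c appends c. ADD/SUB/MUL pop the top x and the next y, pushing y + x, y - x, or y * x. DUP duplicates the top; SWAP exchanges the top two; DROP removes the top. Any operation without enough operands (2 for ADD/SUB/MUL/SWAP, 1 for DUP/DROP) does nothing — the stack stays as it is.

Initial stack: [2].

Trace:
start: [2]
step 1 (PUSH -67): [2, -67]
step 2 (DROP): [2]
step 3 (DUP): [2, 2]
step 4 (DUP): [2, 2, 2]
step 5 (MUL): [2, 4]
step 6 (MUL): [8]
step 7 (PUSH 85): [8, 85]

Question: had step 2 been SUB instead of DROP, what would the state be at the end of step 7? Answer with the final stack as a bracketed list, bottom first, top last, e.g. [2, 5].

[328509, 85]

(re-executing from step 2 with the substitution; state before step 2: [2, -67])
step 2 (SUB): [69]
step 3 (DUP): [69, 69]
step 4 (DUP): [69, 69, 69]
step 5 (MUL): [69, 4761]
step 6 (MUL): [328509]
step 7 (PUSH 85): [328509, 85]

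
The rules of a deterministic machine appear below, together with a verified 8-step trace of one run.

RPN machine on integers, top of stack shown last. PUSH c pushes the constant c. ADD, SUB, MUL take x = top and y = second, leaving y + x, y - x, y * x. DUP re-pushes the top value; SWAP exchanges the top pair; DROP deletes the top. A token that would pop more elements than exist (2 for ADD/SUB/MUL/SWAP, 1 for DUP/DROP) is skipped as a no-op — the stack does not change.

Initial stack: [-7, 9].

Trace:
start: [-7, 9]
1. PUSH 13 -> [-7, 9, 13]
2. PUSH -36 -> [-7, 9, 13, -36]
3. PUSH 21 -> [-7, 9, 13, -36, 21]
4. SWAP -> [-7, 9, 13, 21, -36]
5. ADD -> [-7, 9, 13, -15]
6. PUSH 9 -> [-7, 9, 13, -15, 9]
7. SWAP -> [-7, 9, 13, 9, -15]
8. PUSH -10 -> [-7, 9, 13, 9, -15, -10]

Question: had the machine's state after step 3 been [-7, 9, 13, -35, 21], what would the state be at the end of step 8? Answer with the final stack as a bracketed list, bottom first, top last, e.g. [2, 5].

[-7, 9, 13, 9, -14, -10]

state after step 3 := [-7, 9, 13, -35, 21]
4. SWAP -> [-7, 9, 13, 21, -35]
5. ADD -> [-7, 9, 13, -14]
6. PUSH 9 -> [-7, 9, 13, -14, 9]
7. SWAP -> [-7, 9, 13, 9, -14]
8. PUSH -10 -> [-7, 9, 13, 9, -14, -10]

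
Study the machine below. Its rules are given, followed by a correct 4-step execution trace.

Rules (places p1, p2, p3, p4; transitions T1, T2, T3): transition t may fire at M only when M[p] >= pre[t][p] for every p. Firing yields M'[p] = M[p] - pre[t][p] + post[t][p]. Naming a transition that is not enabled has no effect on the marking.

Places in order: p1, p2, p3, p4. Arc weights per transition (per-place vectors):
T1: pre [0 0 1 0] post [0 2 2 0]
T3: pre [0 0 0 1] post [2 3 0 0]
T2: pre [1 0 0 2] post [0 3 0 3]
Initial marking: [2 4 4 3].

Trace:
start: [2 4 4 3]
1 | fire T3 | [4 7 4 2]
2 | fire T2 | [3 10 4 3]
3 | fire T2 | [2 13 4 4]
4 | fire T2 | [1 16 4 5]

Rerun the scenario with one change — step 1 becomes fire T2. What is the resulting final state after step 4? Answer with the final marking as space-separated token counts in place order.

(re-executing from step 1 with the substitution; state before step 1: [2 4 4 3])
1 | fire T2 | [1 7 4 4]
2 | fire T2 | [0 10 4 5]
3 | fire T2 | [0 10 4 5]
4 | fire T2 | [0 10 4 5]

0 10 4 5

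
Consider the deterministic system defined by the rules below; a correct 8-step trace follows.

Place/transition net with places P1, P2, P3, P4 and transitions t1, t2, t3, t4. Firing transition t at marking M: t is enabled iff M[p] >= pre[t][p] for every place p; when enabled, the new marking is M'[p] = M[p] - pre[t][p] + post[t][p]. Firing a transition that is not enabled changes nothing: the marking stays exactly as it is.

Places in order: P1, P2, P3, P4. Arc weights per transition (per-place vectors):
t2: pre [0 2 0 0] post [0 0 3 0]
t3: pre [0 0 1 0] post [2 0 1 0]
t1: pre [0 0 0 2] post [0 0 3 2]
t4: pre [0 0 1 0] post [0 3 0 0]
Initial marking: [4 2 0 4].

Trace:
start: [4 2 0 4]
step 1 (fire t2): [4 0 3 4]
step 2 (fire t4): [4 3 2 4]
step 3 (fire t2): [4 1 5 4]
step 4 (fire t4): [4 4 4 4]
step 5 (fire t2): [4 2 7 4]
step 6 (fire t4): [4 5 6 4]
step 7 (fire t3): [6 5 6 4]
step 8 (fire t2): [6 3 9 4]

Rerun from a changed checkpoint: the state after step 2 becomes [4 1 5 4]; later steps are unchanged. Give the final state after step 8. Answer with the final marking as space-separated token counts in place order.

state after step 2 := [4 1 5 4]
step 3 (fire t2): [4 1 5 4]
step 4 (fire t4): [4 4 4 4]
step 5 (fire t2): [4 2 7 4]
step 6 (fire t4): [4 5 6 4]
step 7 (fire t3): [6 5 6 4]
step 8 (fire t2): [6 3 9 4]

6 3 9 4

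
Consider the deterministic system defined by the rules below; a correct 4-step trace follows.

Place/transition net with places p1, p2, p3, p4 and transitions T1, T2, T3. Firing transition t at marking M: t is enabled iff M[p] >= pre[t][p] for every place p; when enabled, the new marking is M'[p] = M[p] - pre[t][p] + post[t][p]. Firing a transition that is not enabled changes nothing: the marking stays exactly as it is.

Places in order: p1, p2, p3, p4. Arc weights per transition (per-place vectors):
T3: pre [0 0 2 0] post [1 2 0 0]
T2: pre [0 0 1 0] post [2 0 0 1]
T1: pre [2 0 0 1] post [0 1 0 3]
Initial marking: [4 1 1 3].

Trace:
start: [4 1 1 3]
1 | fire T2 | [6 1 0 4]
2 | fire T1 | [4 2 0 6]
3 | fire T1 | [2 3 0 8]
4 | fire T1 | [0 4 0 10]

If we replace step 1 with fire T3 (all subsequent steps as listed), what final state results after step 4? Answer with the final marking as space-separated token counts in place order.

0 3 1 7

(re-executing from step 1 with the substitution; state before step 1: [4 1 1 3])
1 | fire T3 | [4 1 1 3]
2 | fire T1 | [2 2 1 5]
3 | fire T1 | [0 3 1 7]
4 | fire T1 | [0 3 1 7]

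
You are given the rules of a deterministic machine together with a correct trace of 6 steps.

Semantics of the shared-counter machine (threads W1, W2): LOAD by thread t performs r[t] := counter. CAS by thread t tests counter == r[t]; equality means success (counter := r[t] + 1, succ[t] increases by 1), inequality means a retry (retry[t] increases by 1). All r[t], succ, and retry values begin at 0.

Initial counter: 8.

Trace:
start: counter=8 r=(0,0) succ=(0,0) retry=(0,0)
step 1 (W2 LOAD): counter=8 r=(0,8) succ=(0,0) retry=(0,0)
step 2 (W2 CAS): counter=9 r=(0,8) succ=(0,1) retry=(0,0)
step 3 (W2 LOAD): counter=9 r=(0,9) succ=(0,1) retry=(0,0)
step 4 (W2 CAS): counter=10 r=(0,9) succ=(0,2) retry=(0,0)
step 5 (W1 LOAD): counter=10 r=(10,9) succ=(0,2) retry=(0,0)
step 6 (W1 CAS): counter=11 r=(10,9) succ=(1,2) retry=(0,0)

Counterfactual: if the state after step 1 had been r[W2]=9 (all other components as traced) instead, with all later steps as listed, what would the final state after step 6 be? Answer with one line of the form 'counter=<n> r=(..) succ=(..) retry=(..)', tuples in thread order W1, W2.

state after step 1 := counter=8 r=(0,9) succ=(0,0) retry=(0,0)
step 2 (W2 CAS): counter=8 r=(0,9) succ=(0,0) retry=(0,1)
step 3 (W2 LOAD): counter=8 r=(0,8) succ=(0,0) retry=(0,1)
step 4 (W2 CAS): counter=9 r=(0,8) succ=(0,1) retry=(0,1)
step 5 (W1 LOAD): counter=9 r=(9,8) succ=(0,1) retry=(0,1)
step 6 (W1 CAS): counter=10 r=(9,8) succ=(1,1) retry=(0,1)

counter=10 r=(9,8) succ=(1,1) retry=(0,1)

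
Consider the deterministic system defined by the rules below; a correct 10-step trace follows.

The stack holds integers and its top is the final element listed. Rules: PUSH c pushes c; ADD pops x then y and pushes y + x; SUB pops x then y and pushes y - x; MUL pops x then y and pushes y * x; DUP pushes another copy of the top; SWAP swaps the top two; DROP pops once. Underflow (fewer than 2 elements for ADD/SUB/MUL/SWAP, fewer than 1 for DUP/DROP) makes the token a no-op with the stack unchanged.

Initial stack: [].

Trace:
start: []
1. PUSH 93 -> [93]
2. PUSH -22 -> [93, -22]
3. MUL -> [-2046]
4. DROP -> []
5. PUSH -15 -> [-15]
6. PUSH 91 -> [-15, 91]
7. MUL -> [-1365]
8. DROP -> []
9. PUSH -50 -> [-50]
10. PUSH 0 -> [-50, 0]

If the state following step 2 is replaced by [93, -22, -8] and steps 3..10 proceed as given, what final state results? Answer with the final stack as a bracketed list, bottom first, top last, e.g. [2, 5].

state after step 2 := [93, -22, -8]
3. MUL -> [93, 176]
4. DROP -> [93]
5. PUSH -15 -> [93, -15]
6. PUSH 91 -> [93, -15, 91]
7. MUL -> [93, -1365]
8. DROP -> [93]
9. PUSH -50 -> [93, -50]
10. PUSH 0 -> [93, -50, 0]

[93, -50, 0]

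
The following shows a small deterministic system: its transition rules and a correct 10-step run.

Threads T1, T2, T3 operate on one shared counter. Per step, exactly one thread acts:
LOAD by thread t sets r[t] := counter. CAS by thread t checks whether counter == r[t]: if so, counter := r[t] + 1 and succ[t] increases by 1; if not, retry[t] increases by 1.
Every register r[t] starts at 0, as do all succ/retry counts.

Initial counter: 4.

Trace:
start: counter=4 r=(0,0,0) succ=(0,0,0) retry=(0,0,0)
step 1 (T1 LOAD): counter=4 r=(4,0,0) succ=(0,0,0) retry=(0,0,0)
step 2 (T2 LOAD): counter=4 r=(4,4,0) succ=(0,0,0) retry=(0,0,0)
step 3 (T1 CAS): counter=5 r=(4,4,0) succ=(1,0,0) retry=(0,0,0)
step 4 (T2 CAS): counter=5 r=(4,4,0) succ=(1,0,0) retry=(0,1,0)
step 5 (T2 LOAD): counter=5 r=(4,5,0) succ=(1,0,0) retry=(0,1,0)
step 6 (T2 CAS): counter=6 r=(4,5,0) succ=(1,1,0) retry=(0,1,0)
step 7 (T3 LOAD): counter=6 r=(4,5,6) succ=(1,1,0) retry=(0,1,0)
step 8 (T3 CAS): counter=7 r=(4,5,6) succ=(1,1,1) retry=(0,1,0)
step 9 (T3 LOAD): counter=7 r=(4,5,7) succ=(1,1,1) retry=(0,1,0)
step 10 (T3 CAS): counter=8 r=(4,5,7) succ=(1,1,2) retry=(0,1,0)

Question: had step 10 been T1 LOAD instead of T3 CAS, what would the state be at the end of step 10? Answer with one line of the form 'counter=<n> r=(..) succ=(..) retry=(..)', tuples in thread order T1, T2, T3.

counter=7 r=(7,5,7) succ=(1,1,1) retry=(0,1,0)

(re-executing from step 10 with the substitution; state before step 10: counter=7 r=(4,5,7) succ=(1,1,1) retry=(0,1,0))
step 10 (T1 LOAD): counter=7 r=(7,5,7) succ=(1,1,1) retry=(0,1,0)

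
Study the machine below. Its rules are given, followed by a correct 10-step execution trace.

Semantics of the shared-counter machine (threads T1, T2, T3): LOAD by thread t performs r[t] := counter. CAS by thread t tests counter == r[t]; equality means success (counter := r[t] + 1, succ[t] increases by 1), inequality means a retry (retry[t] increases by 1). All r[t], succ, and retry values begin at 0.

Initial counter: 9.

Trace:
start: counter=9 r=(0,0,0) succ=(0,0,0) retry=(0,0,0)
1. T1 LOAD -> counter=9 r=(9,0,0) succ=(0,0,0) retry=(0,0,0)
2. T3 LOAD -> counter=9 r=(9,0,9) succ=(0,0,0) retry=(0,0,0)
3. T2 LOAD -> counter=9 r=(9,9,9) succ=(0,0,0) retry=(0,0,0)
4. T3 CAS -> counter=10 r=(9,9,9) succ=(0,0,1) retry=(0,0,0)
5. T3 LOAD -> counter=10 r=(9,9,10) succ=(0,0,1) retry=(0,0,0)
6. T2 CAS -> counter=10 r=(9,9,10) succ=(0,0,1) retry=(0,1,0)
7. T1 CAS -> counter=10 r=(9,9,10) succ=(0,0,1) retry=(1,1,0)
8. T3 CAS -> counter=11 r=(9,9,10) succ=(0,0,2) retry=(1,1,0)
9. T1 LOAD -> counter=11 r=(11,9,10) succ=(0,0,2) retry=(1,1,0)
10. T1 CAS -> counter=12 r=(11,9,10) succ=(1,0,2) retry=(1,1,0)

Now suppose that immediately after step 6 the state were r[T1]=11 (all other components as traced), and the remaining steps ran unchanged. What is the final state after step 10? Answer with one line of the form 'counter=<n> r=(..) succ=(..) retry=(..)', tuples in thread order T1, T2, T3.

counter=12 r=(11,9,10) succ=(1,0,2) retry=(1,1,0)

state after step 6 := counter=10 r=(11,9,10) succ=(0,0,1) retry=(0,1,0)
7. T1 CAS -> counter=10 r=(11,9,10) succ=(0,0,1) retry=(1,1,0)
8. T3 CAS -> counter=11 r=(11,9,10) succ=(0,0,2) retry=(1,1,0)
9. T1 LOAD -> counter=11 r=(11,9,10) succ=(0,0,2) retry=(1,1,0)
10. T1 CAS -> counter=12 r=(11,9,10) succ=(1,0,2) retry=(1,1,0)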